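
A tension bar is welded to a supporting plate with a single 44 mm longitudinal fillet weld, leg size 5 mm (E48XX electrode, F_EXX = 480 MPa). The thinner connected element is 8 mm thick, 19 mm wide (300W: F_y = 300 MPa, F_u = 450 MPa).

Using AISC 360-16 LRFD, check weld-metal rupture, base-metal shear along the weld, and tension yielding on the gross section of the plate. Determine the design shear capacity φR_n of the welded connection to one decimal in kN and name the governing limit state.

Weld metal: throat = 0.707×5 = 3.535 mm, L = 44 mm. φR_n = 0.75 × 0.6 × 480 × 3.535 × 44 = 33.6 kN.
Base metal shear (8 mm plate): yield φR_n = 1.0×0.6×300×8×44 = 63.4 kN; rupture φR_n = 0.75×0.6×450×8×44 = 71.3 kN; take 63.4 kN (yield).
Tension yield (gross): A_g = 19×8 = 152 mm². φR_n = 0.90 × 300 × 152 = 41.0 kN.
Governing: min(33.6, 63.4, 41.0) = 33.6 kN → weld metal.

33.6 kN (weld metal governs)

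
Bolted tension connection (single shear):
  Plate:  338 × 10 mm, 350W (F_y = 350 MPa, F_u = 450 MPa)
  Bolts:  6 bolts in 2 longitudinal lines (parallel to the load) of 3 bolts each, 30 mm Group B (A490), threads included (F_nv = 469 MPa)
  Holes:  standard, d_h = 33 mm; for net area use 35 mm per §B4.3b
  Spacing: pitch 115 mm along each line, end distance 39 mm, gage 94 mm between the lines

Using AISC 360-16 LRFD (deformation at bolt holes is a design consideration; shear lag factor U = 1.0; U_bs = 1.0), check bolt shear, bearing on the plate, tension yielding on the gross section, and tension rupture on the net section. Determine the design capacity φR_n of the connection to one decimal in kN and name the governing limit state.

Bolt shear: A_b = π(30)²/4 = 706.86 mm². φR_n = 0.75 × 469 × 706.86 × 6 × 1 = 1491.8 kN.
Bearing (10 mm plate, F_u = 450 MPa): end bolts L_c = 39 − 33/2 = 22.5, R_n = min(1.2×22.5×10×450, 2.4×30×10×450) = 121.5 kN/bolt; interior L_c = 115 − 33 = 82, R_n = 324 kN/bolt. φR_n = 0.75 × (2×121.5 + 4×324) = 1154.3 kN.
Tension yield (gross): A_g = 338×10 = 3380 mm². φR_n = 0.90 × 350 × 3380 = 1064.7 kN.
Tension rupture (net): A_n = (338 − 2×35)×10 = 2680 mm² (U = 1.0, A_e = A_n). φR_n = 0.75 × 450 × 2680 = 904.5 kN.
Governing: min(1491.8, 1154.3, 1064.7, 904.5) = 904.5 kN → net-section rupture.

904.5 kN (net-section rupture governs)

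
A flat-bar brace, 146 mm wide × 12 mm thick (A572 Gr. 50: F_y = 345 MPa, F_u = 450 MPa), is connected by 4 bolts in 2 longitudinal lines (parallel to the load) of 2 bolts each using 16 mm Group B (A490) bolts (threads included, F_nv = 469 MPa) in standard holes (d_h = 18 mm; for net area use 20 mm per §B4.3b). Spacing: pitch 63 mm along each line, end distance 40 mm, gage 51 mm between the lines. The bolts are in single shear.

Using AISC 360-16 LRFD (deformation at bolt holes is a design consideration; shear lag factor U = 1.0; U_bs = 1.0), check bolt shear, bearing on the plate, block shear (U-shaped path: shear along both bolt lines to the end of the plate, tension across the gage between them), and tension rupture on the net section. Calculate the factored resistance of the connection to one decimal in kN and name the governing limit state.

282.9 kN (bolt shear governs)

Bolt shear: A_b = π(16)²/4 = 201.06 mm². φR_n = 0.75 × 469 × 201.06 × 4 × 1 = 282.9 kN.
Bearing (12 mm plate, F_u = 450 MPa): end bolts L_c = 40 − 18/2 = 31, R_n = min(1.2×31×12×450, 2.4×16×12×450) = 200.88 kN/bolt; interior L_c = 63 − 18 = 45, R_n = 207.36 kN/bolt. φR_n = 0.75 × (2×200.88 + 2×207.36) = 612.4 kN.
Block shear: shear path 2×[40+1×63] = 2×103 mm, A_gv = 2472, A_nv = 2×(103 − 1.5×20)×12 = 1752 mm²; tension across gage: (51 − 1×20)×12 = 372 mm². R_n = min(0.6×450×1752, 0.6×345×2472) + 1.0×450×372 = min(473.04, 511.7) + 167.4 = 640.44 kN. φR_n = 0.75 × 640.44 = 480.3 kN.
Tension rupture (net): A_n = (146 − 2×20)×12 = 1272 mm² (U = 1.0, A_e = A_n). φR_n = 0.75 × 450 × 1272 = 429.3 kN.
Governing: min(282.9, 612.4, 480.3, 429.3) = 282.9 kN → bolt shear.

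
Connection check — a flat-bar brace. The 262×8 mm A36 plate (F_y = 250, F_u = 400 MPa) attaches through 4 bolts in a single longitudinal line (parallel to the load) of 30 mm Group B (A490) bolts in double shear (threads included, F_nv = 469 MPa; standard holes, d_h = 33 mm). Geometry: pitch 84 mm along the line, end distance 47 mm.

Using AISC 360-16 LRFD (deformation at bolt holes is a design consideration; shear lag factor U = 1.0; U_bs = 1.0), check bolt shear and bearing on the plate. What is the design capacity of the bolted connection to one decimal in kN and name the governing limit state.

528.5 kN (bearing governs)

Bolt shear: A_b = π(30)²/4 = 706.86 mm². φR_n = 0.75 × 469 × 706.86 × 4 × 2 = 1989.1 kN.
Bearing (8 mm plate, F_u = 400 MPa): end bolts L_c = 47 − 33/2 = 30.5, R_n = min(1.2×30.5×8×400, 2.4×30×8×400) = 117.12 kN/bolt; interior L_c = 84 − 33 = 51, R_n = 195.84 kN/bolt. φR_n = 0.75 × (1×117.12 + 3×195.84) = 528.5 kN.
Governing: min(1989.1, 528.5) = 528.5 kN → bearing.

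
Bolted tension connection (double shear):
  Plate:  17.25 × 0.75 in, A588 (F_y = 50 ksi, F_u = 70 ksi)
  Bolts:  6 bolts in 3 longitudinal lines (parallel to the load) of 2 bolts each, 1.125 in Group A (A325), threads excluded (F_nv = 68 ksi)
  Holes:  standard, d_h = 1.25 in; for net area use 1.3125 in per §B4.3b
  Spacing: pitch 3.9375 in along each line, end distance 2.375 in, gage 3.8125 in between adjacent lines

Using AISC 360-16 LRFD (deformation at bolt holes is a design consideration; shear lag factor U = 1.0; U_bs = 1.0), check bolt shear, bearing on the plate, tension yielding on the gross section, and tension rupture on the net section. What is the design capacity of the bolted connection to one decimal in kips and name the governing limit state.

524.2 kips (net-section rupture governs)

Bolt shear: A_b = π(1.125)²/4 = 0.99402 in². φR_n = 0.75 × 68 × 0.99402 × 6 × 2 = 608.3 kips.
Bearing (0.75 in plate, F_u = 70 ksi): end bolts L_c = 2.375 − 1.25/2 = 1.75, R_n = min(1.2×1.75×0.75×70, 2.4×1.125×0.75×70) = 110.25 kips/bolt; interior L_c = 3.9375 − 1.25 = 2.6875, R_n = 141.75 kips/bolt. φR_n = 0.75 × (3×110.25 + 3×141.75) = 567.0 kips.
Tension yield (gross): A_g = 17.25×0.75 = 12.938 in². φR_n = 0.90 × 50 × 12.938 = 582.2 kips.
Tension rupture (net): A_n = (17.25 − 3×1.3125)×0.75 = 9.9844 in² (U = 1.0, A_e = A_n). φR_n = 0.75 × 70 × 9.9844 = 524.2 kips.
Governing: min(608.3, 567.0, 582.2, 524.2) = 524.2 kips → net-section rupture.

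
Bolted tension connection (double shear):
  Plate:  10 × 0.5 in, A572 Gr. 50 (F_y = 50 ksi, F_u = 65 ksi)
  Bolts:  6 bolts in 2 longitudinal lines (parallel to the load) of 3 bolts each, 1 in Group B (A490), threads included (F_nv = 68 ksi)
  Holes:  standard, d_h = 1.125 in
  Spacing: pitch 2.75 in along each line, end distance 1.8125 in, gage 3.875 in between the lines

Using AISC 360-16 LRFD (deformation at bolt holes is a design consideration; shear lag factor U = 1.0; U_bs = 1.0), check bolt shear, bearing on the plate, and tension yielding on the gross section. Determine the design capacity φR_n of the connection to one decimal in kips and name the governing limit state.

Bolt shear: A_b = π(1)²/4 = 0.7854 in². φR_n = 0.75 × 68 × 0.7854 × 6 × 2 = 480.7 kips.
Bearing (0.5 in plate, F_u = 65 ksi): end bolts L_c = 1.8125 − 1.125/2 = 1.25, R_n = min(1.2×1.25×0.5×65, 2.4×1×0.5×65) = 48.75 kips/bolt; interior L_c = 2.75 − 1.125 = 1.625, R_n = 63.375 kips/bolt. φR_n = 0.75 × (2×48.75 + 4×63.375) = 263.3 kips.
Tension yield (gross): A_g = 10×0.5 = 5 in². φR_n = 0.90 × 50 × 5 = 225.0 kips.
Governing: min(480.7, 263.3, 225.0) = 225.0 kips → gross-section yield.

225.0 kips (gross-section yield governs)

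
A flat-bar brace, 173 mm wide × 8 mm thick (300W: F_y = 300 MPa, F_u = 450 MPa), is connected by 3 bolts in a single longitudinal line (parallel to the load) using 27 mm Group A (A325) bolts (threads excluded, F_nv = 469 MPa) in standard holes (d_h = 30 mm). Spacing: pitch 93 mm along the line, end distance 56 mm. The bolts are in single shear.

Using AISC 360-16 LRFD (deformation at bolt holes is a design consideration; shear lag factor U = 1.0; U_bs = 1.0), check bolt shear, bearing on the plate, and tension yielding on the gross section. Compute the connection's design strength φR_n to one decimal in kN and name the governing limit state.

373.7 kN (gross-section yield governs)

Bolt shear: A_b = π(27)²/4 = 572.56 mm². φR_n = 0.75 × 469 × 572.56 × 3 × 1 = 604.2 kN.
Bearing (8 mm plate, F_u = 450 MPa): end bolts L_c = 56 − 30/2 = 41, R_n = min(1.2×41×8×450, 2.4×27×8×450) = 177.12 kN/bolt; interior L_c = 93 − 30 = 63, R_n = 233.28 kN/bolt. φR_n = 0.75 × (1×177.12 + 2×233.28) = 482.8 kN.
Tension yield (gross): A_g = 173×8 = 1384 mm². φR_n = 0.90 × 300 × 1384 = 373.7 kN.
Governing: min(604.2, 482.8, 373.7) = 373.7 kN → gross-section yield.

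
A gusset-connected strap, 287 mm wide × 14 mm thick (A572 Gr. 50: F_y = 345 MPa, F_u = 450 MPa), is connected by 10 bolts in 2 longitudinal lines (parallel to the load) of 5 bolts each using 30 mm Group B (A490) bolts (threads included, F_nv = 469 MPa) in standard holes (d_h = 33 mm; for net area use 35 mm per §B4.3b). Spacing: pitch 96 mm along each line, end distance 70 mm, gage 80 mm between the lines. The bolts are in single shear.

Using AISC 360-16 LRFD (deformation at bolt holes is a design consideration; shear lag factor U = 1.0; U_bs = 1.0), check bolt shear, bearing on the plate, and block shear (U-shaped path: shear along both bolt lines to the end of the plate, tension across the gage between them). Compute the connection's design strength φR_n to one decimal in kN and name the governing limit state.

1893.8 kN (block shear governs)

Bolt shear: A_b = π(30)²/4 = 706.86 mm². φR_n = 0.75 × 469 × 706.86 × 10 × 1 = 2486.4 kN.
Bearing (14 mm plate, F_u = 450 MPa): end bolts L_c = 70 − 33/2 = 53.5, R_n = min(1.2×53.5×14×450, 2.4×30×14×450) = 404.46 kN/bolt; interior L_c = 96 − 33 = 63, R_n = 453.6 kN/bolt. φR_n = 0.75 × (2×404.46 + 8×453.6) = 3328.3 kN.
Block shear: shear path 2×[70+4×96] = 2×454 mm, A_gv = 12712, A_nv = 2×(454 − 4.5×35)×14 = 8302 mm²; tension across gage: (80 − 1×35)×14 = 630 mm². R_n = min(0.6×450×8302, 0.6×345×12712) + 1.0×450×630 = min(2241.5, 2631.4) + 283.5 = 2525 kN. φR_n = 0.75 × 2525 = 1893.8 kN.
Governing: min(2486.4, 3328.3, 1893.8) = 1893.8 kN → block shear.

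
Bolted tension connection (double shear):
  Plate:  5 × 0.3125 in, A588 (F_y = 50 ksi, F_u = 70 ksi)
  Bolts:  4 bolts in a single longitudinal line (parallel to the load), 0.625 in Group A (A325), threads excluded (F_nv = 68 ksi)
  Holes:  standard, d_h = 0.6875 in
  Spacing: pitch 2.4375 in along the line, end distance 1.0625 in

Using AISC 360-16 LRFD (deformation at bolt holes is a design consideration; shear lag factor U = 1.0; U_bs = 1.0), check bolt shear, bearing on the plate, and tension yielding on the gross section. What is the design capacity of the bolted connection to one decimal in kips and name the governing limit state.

70.3 kips (gross-section yield governs)

Bolt shear: A_b = π(0.625)²/4 = 0.3068 in². φR_n = 0.75 × 68 × 0.3068 × 4 × 2 = 125.2 kips.
Bearing (0.3125 in plate, F_u = 70 ksi): end bolts L_c = 1.0625 − 0.6875/2 = 0.71875, R_n = min(1.2×0.71875×0.3125×70, 2.4×0.625×0.3125×70) = 18.867 kips/bolt; interior L_c = 2.4375 − 0.6875 = 1.75, R_n = 32.813 kips/bolt. φR_n = 0.75 × (1×18.867 + 3×32.813) = 88.0 kips.
Tension yield (gross): A_g = 5×0.3125 = 1.5625 in². φR_n = 0.90 × 50 × 1.5625 = 70.3 kips.
Governing: min(125.2, 88.0, 70.3) = 70.3 kips → gross-section yield.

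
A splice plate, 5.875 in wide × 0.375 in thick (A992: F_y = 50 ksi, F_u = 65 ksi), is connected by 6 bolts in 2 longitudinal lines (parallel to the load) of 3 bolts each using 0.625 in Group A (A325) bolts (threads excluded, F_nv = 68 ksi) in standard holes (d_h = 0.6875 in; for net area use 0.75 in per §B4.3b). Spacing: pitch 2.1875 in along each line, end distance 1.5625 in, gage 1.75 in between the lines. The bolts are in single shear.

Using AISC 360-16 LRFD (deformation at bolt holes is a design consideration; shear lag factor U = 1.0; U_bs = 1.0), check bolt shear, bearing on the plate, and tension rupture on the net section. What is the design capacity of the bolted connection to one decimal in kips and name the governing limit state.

80.0 kips (net-section rupture governs)

Bolt shear: A_b = π(0.625)²/4 = 0.3068 in². φR_n = 0.75 × 68 × 0.3068 × 6 × 1 = 93.9 kips.
Bearing (0.375 in plate, F_u = 65 ksi): end bolts L_c = 1.5625 − 0.6875/2 = 1.21875, R_n = min(1.2×1.21875×0.375×65, 2.4×0.625×0.375×65) = 35.648 kips/bolt; interior L_c = 2.1875 − 0.6875 = 1.5, R_n = 36.563 kips/bolt. φR_n = 0.75 × (2×35.648 + 4×36.563) = 163.2 kips.
Tension rupture (net): A_n = (5.875 − 2×0.75)×0.375 = 1.6406 in² (U = 1.0, A_e = A_n). φR_n = 0.75 × 65 × 1.6406 = 80.0 kips.
Governing: min(93.9, 163.2, 80.0) = 80.0 kips → net-section rupture.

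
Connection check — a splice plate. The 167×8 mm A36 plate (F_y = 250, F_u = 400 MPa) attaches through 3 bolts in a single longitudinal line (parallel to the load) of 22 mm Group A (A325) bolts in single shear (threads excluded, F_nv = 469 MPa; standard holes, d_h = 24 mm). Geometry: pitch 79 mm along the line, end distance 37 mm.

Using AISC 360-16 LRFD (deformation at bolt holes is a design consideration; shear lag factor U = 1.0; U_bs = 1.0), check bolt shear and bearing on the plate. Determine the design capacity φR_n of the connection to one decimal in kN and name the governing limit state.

Bolt shear: A_b = π(22)²/4 = 380.13 mm². φR_n = 0.75 × 469 × 380.13 × 3 × 1 = 401.1 kN.
Bearing (8 mm plate, F_u = 400 MPa): end bolts L_c = 37 − 24/2 = 25, R_n = min(1.2×25×8×400, 2.4×22×8×400) = 96 kN/bolt; interior L_c = 79 − 24 = 55, R_n = 168.96 kN/bolt. φR_n = 0.75 × (1×96 + 2×168.96) = 325.4 kN.
Governing: min(401.1, 325.4) = 325.4 kN → bearing.

325.4 kN (bearing governs)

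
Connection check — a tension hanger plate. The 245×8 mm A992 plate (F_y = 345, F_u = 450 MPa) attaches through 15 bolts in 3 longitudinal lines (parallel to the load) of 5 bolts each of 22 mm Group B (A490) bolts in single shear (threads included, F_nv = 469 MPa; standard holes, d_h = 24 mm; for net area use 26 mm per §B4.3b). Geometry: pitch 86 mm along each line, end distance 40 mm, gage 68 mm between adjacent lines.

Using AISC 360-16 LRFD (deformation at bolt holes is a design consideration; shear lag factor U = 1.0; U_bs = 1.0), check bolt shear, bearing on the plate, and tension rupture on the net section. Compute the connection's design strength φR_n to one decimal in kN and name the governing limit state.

450.9 kN (net-section rupture governs)

Bolt shear: A_b = π(22)²/4 = 380.13 mm². φR_n = 0.75 × 469 × 380.13 × 15 × 1 = 2005.7 kN.
Bearing (8 mm plate, F_u = 450 MPa): end bolts L_c = 40 − 24/2 = 28, R_n = min(1.2×28×8×450, 2.4×22×8×450) = 120.96 kN/bolt; interior L_c = 86 − 24 = 62, R_n = 190.08 kN/bolt. φR_n = 0.75 × (3×120.96 + 12×190.08) = 1982.9 kN.
Tension rupture (net): A_n = (245 − 3×26)×8 = 1336 mm² (U = 1.0, A_e = A_n). φR_n = 0.75 × 450 × 1336 = 450.9 kN.
Governing: min(2005.7, 1982.9, 450.9) = 450.9 kN → net-section rupture.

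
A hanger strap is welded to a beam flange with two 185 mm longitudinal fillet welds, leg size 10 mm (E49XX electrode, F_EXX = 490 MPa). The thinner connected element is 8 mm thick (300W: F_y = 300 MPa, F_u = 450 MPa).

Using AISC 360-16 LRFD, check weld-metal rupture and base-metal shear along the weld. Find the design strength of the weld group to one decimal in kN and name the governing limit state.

532.8 kN (base-metal shear governs)

Weld metal: throat = 0.707×10 = 7.07 mm, L = 2×185 = 370 mm. φR_n = 0.75 × 0.6 × 490 × 7.07 × 370 = 576.8 kN.
Base metal shear (8 mm plate): yield φR_n = 1.0×0.6×300×8×370 = 532.8 kN; rupture φR_n = 0.75×0.6×450×8×370 = 599.4 kN; take 532.8 kN (yield).
Governing: min(576.8, 532.8) = 532.8 kN → base-metal shear.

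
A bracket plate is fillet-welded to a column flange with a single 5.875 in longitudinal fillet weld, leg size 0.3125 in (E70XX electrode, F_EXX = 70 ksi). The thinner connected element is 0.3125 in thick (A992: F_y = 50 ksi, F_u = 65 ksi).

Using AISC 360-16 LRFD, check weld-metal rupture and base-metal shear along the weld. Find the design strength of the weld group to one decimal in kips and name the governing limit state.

40.9 kips (weld metal governs)

Weld metal: throat = 0.707×0.3125 = 0.22094 in, L = 5.875 in. φR_n = 0.75 × 0.6 × 70 × 0.22094 × 5.875 = 40.9 kips.
Base metal shear (0.3125 in plate): yield φR_n = 1.0×0.6×50×0.3125×5.875 = 55.1 kips; rupture φR_n = 0.75×0.6×65×0.3125×5.875 = 53.7 kips; take 53.7 kips (rupture).
Governing: min(40.9, 53.7) = 40.9 kips → weld metal.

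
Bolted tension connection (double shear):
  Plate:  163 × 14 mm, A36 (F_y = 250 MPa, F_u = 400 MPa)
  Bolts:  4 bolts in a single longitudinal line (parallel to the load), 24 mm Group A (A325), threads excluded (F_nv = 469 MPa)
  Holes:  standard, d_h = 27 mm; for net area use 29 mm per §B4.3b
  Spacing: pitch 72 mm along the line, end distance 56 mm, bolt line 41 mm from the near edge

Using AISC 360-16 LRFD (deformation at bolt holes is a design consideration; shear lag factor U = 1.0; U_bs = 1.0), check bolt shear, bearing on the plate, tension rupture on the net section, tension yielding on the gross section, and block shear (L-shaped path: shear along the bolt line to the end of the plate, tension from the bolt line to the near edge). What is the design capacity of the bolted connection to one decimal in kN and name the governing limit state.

513.5 kN (gross-section yield governs)

Bolt shear: A_b = π(24)²/4 = 452.39 mm². φR_n = 0.75 × 469 × 452.39 × 4 × 2 = 1273.0 kN.
Bearing (14 mm plate, F_u = 400 MPa): end bolts L_c = 56 − 27/2 = 42.5, R_n = min(1.2×42.5×14×400, 2.4×24×14×400) = 285.6 kN/bolt; interior L_c = 72 − 27 = 45, R_n = 302.4 kN/bolt. φR_n = 0.75 × (1×285.6 + 3×302.4) = 894.6 kN.
Tension rupture (net): A_n = (163 − 1×29)×14 = 1876 mm² (U = 1.0, A_e = A_n). φR_n = 0.75 × 400 × 1876 = 562.8 kN.
Tension yield (gross): A_g = 163×14 = 2282 mm². φR_n = 0.90 × 250 × 2282 = 513.5 kN.
Block shear: shear path 1×[56+3×72] = 1×272 mm, A_gv = 3808, A_nv = 1×(272 − 3.5×29)×14 = 2387 mm²; tension to near edge: (41 − 0.5×29)×14 = 371 mm². R_n = min(0.6×400×2387, 0.6×250×3808) + 1.0×400×371 = min(572.88, 571.2) + 148.4 = 719.6 kN. φR_n = 0.75 × 719.6 = 539.7 kN.
Governing: min(1273.0, 894.6, 562.8, 513.5, 539.7) = 513.5 kN → gross-section yield.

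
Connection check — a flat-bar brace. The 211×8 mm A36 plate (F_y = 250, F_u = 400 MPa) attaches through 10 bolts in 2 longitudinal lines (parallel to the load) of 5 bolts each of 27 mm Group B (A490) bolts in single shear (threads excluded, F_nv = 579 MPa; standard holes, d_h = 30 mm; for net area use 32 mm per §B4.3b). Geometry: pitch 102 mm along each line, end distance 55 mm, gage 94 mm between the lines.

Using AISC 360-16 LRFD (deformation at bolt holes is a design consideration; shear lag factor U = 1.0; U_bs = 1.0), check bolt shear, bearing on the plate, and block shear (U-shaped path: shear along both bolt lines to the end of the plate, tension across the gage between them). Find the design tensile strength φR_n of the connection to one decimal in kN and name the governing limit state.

982.2 kN (block shear governs)

Bolt shear: A_b = π(27)²/4 = 572.56 mm². φR_n = 0.75 × 579 × 572.56 × 10 × 1 = 2486.3 kN.
Bearing (8 mm plate, F_u = 400 MPa): end bolts L_c = 55 − 30/2 = 40, R_n = min(1.2×40×8×400, 2.4×27×8×400) = 153.6 kN/bolt; interior L_c = 102 − 30 = 72, R_n = 207.36 kN/bolt. φR_n = 0.75 × (2×153.6 + 8×207.36) = 1474.6 kN.
Block shear: shear path 2×[55+4×102] = 2×463 mm, A_gv = 7408, A_nv = 2×(463 − 4.5×32)×8 = 5104 mm²; tension across gage: (94 − 1×32)×8 = 496 mm². R_n = min(0.6×400×5104, 0.6×250×7408) + 1.0×400×496 = min(1225, 1111.2) + 198.4 = 1309.6 kN. φR_n = 0.75 × 1309.6 = 982.2 kN.
Governing: min(2486.3, 1474.6, 982.2) = 982.2 kN → block shear.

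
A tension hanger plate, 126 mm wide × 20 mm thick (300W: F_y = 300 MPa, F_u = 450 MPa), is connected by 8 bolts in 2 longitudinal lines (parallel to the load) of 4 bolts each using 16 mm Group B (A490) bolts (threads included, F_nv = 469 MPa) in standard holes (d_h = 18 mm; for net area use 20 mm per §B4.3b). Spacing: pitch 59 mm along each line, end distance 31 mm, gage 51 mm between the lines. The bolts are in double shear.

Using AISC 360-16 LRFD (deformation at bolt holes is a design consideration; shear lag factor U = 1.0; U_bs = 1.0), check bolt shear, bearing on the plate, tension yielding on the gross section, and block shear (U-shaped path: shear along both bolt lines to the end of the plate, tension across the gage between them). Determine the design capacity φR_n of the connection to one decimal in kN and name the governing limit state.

680.4 kN (gross-section yield governs)

Bolt shear: A_b = π(16)²/4 = 201.06 mm². φR_n = 0.75 × 469 × 201.06 × 8 × 2 = 1131.6 kN.
Bearing (20 mm plate, F_u = 450 MPa): end bolts L_c = 31 − 18/2 = 22, R_n = min(1.2×22×20×450, 2.4×16×20×450) = 237.6 kN/bolt; interior L_c = 59 − 18 = 41, R_n = 345.6 kN/bolt. φR_n = 0.75 × (2×237.6 + 6×345.6) = 1911.6 kN.
Tension yield (gross): A_g = 126×20 = 2520 mm². φR_n = 0.90 × 300 × 2520 = 680.4 kN.
Block shear: shear path 2×[31+3×59] = 2×208 mm, A_gv = 8320, A_nv = 2×(208 − 3.5×20)×20 = 5520 mm²; tension across gage: (51 − 1×20)×20 = 620 mm². R_n = min(0.6×450×5520, 0.6×300×8320) + 1.0×450×620 = min(1490.4, 1497.6) + 279 = 1769.4 kN. φR_n = 0.75 × 1769.4 = 1327.1 kN.
Governing: min(1131.6, 1911.6, 680.4, 1327.1) = 680.4 kN → gross-section yield.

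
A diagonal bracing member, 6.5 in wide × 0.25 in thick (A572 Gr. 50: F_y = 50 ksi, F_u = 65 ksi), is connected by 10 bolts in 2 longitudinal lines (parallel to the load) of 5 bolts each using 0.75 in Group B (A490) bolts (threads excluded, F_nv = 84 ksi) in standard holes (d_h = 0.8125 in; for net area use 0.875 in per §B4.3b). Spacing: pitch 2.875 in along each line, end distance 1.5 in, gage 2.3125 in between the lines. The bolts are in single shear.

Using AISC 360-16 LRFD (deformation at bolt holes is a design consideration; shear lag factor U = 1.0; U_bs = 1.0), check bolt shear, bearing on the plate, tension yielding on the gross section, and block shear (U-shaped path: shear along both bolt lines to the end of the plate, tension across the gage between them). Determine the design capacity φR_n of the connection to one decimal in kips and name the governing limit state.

Bolt shear: A_b = π(0.75)²/4 = 0.44179 in². φR_n = 0.75 × 84 × 0.44179 × 10 × 1 = 278.3 kips.
Bearing (0.25 in plate, F_u = 65 ksi): end bolts L_c = 1.5 − 0.8125/2 = 1.09375, R_n = min(1.2×1.09375×0.25×65, 2.4×0.75×0.25×65) = 21.328 kips/bolt; interior L_c = 2.875 − 0.8125 = 2.0625, R_n = 29.25 kips/bolt. φR_n = 0.75 × (2×21.328 + 8×29.25) = 207.5 kips.
Tension yield (gross): A_g = 6.5×0.25 = 1.625 in². φR_n = 0.90 × 50 × 1.625 = 73.1 kips.
Block shear: shear path 2×[1.5+4×2.875] = 2×13 in, A_gv = 6.5, A_nv = 2×(13 − 4.5×0.875)×0.25 = 4.5313 in²; tension across gage: (2.3125 − 1×0.875)×0.25 = 0.35938 in². R_n = min(0.6×65×4.5313, 0.6×50×6.5) + 1.0×65×0.35938 = min(176.72, 195) + 23.36 = 200.08 kips. φR_n = 0.75 × 200.08 = 150.1 kips.
Governing: min(278.3, 207.5, 73.1, 150.1) = 73.1 kips → gross-section yield.

73.1 kips (gross-section yield governs)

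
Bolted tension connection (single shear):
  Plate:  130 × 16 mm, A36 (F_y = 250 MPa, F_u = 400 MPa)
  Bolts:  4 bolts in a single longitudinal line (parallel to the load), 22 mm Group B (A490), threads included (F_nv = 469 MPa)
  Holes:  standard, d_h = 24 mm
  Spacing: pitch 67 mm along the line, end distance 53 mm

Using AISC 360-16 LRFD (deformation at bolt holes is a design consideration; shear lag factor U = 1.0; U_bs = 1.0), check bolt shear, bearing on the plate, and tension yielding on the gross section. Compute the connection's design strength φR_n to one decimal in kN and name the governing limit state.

Bolt shear: A_b = π(22)²/4 = 380.13 mm². φR_n = 0.75 × 469 × 380.13 × 4 × 1 = 534.8 kN.
Bearing (16 mm plate, F_u = 400 MPa): end bolts L_c = 53 − 24/2 = 41, R_n = min(1.2×41×16×400, 2.4×22×16×400) = 314.88 kN/bolt; interior L_c = 67 − 24 = 43, R_n = 330.24 kN/bolt. φR_n = 0.75 × (1×314.88 + 3×330.24) = 979.2 kN.
Tension yield (gross): A_g = 130×16 = 2080 mm². φR_n = 0.90 × 250 × 2080 = 468.0 kN.
Governing: min(534.8, 979.2, 468.0) = 468.0 kN → gross-section yield.

468.0 kN (gross-section yield governs)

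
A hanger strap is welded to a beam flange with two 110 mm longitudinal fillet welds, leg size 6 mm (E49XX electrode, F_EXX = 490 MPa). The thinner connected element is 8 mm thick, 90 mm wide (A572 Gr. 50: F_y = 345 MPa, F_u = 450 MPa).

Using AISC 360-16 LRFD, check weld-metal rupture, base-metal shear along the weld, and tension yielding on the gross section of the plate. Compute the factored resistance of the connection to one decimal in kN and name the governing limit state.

205.8 kN (weld metal governs)

Weld metal: throat = 0.707×6 = 4.242 mm, L = 2×110 = 220 mm. φR_n = 0.75 × 0.6 × 490 × 4.242 × 220 = 205.8 kN.
Base metal shear (8 mm plate): yield φR_n = 1.0×0.6×345×8×220 = 364.3 kN; rupture φR_n = 0.75×0.6×450×8×220 = 356.4 kN; take 356.4 kN (rupture).
Tension yield (gross): A_g = 90×8 = 720 mm². φR_n = 0.90 × 345 × 720 = 223.6 kN.
Governing: min(205.8, 356.4, 223.6) = 205.8 kN → weld metal.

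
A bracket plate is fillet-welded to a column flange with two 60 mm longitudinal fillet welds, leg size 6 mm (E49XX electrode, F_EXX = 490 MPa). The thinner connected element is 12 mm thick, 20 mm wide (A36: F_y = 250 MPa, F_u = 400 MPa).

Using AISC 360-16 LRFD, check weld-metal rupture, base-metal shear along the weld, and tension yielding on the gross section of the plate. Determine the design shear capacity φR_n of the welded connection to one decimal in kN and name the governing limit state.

54.0 kN (gross-section yield governs)

Weld metal: throat = 0.707×6 = 4.242 mm, L = 2×60 = 120 mm. φR_n = 0.75 × 0.6 × 490 × 4.242 × 120 = 112.2 kN.
Base metal shear (12 mm plate): yield φR_n = 1.0×0.6×250×12×120 = 216.0 kN; rupture φR_n = 0.75×0.6×400×12×120 = 259.2 kN; take 216.0 kN (yield).
Tension yield (gross): A_g = 20×12 = 240 mm². φR_n = 0.90 × 250 × 240 = 54.0 kN.
Governing: min(112.2, 216.0, 54.0) = 54.0 kN → gross-section yield.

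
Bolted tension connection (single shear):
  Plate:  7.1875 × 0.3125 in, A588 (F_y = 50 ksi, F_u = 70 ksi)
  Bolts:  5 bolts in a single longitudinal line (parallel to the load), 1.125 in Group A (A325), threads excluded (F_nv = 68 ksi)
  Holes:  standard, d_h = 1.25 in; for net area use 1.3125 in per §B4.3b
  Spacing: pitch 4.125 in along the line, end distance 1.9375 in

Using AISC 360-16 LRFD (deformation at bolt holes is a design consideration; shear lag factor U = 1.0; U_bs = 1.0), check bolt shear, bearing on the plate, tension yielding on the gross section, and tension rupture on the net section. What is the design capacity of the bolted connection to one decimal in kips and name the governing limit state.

Bolt shear: A_b = π(1.125)²/4 = 0.99402 in². φR_n = 0.75 × 68 × 0.99402 × 5 × 1 = 253.5 kips.
Bearing (0.3125 in plate, F_u = 70 ksi): end bolts L_c = 1.9375 − 1.25/2 = 1.3125, R_n = min(1.2×1.3125×0.3125×70, 2.4×1.125×0.3125×70) = 34.453 kips/bolt; interior L_c = 4.125 − 1.25 = 2.875, R_n = 59.063 kips/bolt. φR_n = 0.75 × (1×34.453 + 4×59.063) = 203.0 kips.
Tension yield (gross): A_g = 7.1875×0.3125 = 2.2461 in². φR_n = 0.90 × 50 × 2.2461 = 101.1 kips.
Tension rupture (net): A_n = (7.1875 − 1×1.3125)×0.3125 = 1.8359 in² (U = 1.0, A_e = A_n). φR_n = 0.75 × 70 × 1.8359 = 96.4 kips.
Governing: min(253.5, 203.0, 101.1, 96.4) = 96.4 kips → net-section rupture.

96.4 kips (net-section rupture governs)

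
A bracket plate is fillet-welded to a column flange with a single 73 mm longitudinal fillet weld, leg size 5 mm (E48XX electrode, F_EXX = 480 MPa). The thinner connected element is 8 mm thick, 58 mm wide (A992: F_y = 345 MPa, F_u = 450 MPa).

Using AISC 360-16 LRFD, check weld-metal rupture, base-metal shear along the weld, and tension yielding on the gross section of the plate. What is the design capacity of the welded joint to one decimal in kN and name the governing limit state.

Weld metal: throat = 0.707×5 = 3.535 mm, L = 73 mm. φR_n = 0.75 × 0.6 × 480 × 3.535 × 73 = 55.7 kN.
Base metal shear (8 mm plate): yield φR_n = 1.0×0.6×345×8×73 = 120.9 kN; rupture φR_n = 0.75×0.6×450×8×73 = 118.3 kN; take 118.3 kN (rupture).
Tension yield (gross): A_g = 58×8 = 464 mm². φR_n = 0.90 × 345 × 464 = 144.1 kN.
Governing: min(55.7, 118.3, 144.1) = 55.7 kN → weld metal.

55.7 kN (weld metal governs)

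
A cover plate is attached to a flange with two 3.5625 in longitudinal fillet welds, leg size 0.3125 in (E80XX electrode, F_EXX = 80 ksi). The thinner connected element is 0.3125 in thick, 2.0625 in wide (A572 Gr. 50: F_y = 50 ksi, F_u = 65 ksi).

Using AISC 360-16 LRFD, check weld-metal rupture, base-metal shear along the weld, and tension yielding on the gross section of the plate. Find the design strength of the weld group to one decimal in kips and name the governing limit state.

29.0 kips (gross-section yield governs)

Weld metal: throat = 0.707×0.3125 = 0.22094 in, L = 2×3.5625 = 7.125 in. φR_n = 0.75 × 0.6 × 80 × 0.22094 × 7.125 = 56.7 kips.
Base metal shear (0.3125 in plate): yield φR_n = 1.0×0.6×50×0.3125×7.125 = 66.8 kips; rupture φR_n = 0.75×0.6×65×0.3125×7.125 = 65.1 kips; take 65.1 kips (rupture).
Tension yield (gross): A_g = 2.0625×0.3125 = 0.64453 in². φR_n = 0.90 × 50 × 0.64453 = 29.0 kips.
Governing: min(56.7, 65.1, 29.0) = 29.0 kips → gross-section yield.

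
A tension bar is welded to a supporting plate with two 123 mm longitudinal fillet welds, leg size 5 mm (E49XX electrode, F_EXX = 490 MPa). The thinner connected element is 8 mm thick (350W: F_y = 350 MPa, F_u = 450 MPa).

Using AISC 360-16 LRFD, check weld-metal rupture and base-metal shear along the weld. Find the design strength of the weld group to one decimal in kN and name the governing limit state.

Weld metal: throat = 0.707×5 = 3.535 mm, L = 2×123 = 246 mm. φR_n = 0.75 × 0.6 × 490 × 3.535 × 246 = 191.7 kN.
Base metal shear (8 mm plate): yield φR_n = 1.0×0.6×350×8×246 = 413.3 kN; rupture φR_n = 0.75×0.6×450×8×246 = 398.5 kN; take 398.5 kN (rupture).
Governing: min(191.7, 398.5) = 191.7 kN → weld metal.

191.7 kN (weld metal governs)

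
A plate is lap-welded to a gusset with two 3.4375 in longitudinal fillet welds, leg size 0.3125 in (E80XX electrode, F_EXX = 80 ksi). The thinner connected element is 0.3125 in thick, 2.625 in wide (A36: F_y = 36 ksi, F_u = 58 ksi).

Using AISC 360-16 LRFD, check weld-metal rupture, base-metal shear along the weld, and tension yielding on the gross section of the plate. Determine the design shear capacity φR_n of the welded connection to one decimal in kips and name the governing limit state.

Weld metal: throat = 0.707×0.3125 = 0.22094 in, L = 2×3.4375 = 6.875 in. φR_n = 0.75 × 0.6 × 80 × 0.22094 × 6.875 = 54.7 kips.
Base metal shear (0.3125 in plate): yield φR_n = 1.0×0.6×36×0.3125×6.875 = 46.4 kips; rupture φR_n = 0.75×0.6×58×0.3125×6.875 = 56.1 kips; take 46.4 kips (yield).
Tension yield (gross): A_g = 2.625×0.3125 = 0.82031 in². φR_n = 0.90 × 36 × 0.82031 = 26.6 kips.
Governing: min(54.7, 46.4, 26.6) = 26.6 kips → gross-section yield.

26.6 kips (gross-section yield governs)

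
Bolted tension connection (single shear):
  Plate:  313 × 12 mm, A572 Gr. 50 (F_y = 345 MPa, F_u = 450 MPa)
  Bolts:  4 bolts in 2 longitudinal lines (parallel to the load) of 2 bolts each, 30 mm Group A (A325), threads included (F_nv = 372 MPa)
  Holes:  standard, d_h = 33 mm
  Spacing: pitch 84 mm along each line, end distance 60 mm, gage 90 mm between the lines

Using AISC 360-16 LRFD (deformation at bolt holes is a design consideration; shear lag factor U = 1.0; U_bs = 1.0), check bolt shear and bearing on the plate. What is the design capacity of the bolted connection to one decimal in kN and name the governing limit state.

Bolt shear: A_b = π(30)²/4 = 706.86 mm². φR_n = 0.75 × 372 × 706.86 × 4 × 1 = 788.9 kN.
Bearing (12 mm plate, F_u = 450 MPa): end bolts L_c = 60 − 33/2 = 43.5, R_n = min(1.2×43.5×12×450, 2.4×30×12×450) = 281.88 kN/bolt; interior L_c = 84 − 33 = 51, R_n = 330.48 kN/bolt. φR_n = 0.75 × (2×281.88 + 2×330.48) = 918.5 kN.
Governing: min(788.9, 918.5) = 788.9 kN → bolt shear.

788.9 kN (bolt shear governs)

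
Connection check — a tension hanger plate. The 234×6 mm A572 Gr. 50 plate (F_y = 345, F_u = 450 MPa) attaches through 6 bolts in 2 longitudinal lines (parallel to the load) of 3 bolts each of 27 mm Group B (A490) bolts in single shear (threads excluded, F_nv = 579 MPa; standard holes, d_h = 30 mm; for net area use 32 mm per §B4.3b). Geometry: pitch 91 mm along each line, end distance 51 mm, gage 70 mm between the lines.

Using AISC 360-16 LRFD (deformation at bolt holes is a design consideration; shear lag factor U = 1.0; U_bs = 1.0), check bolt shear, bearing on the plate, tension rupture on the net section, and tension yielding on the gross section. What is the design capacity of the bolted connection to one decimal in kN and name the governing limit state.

Bolt shear: A_b = π(27)²/4 = 572.56 mm². φR_n = 0.75 × 579 × 572.56 × 6 × 1 = 1491.8 kN.
Bearing (6 mm plate, F_u = 450 MPa): end bolts L_c = 51 − 30/2 = 36, R_n = min(1.2×36×6×450, 2.4×27×6×450) = 116.64 kN/bolt; interior L_c = 91 − 30 = 61, R_n = 174.96 kN/bolt. φR_n = 0.75 × (2×116.64 + 4×174.96) = 699.8 kN.
Tension rupture (net): A_n = (234 − 2×32)×6 = 1020 mm² (U = 1.0, A_e = A_n). φR_n = 0.75 × 450 × 1020 = 344.3 kN.
Tension yield (gross): A_g = 234×6 = 1404 mm². φR_n = 0.90 × 345 × 1404 = 435.9 kN.
Governing: min(1491.8, 699.8, 344.3, 435.9) = 344.3 kN → net-section rupture.

344.3 kN (net-section rupture governs)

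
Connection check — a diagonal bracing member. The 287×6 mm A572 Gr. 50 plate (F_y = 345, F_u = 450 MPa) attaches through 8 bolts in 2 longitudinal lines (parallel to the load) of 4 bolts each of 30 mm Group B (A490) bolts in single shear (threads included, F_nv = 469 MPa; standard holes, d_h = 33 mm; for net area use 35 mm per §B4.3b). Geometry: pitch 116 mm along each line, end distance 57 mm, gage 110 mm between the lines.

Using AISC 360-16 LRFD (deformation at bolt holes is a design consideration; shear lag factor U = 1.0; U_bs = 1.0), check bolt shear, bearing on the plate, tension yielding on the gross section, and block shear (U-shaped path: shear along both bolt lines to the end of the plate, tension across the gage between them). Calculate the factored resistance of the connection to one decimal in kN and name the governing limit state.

534.7 kN (gross-section yield governs)

Bolt shear: A_b = π(30)²/4 = 706.86 mm². φR_n = 0.75 × 469 × 706.86 × 8 × 1 = 1989.1 kN.
Bearing (6 mm plate, F_u = 450 MPa): end bolts L_c = 57 − 33/2 = 40.5, R_n = min(1.2×40.5×6×450, 2.4×30×6×450) = 131.22 kN/bolt; interior L_c = 116 − 33 = 83, R_n = 194.4 kN/bolt. φR_n = 0.75 × (2×131.22 + 6×194.4) = 1071.6 kN.
Tension yield (gross): A_g = 287×6 = 1722 mm². φR_n = 0.90 × 345 × 1722 = 534.7 kN.
Block shear: shear path 2×[57+3×116] = 2×405 mm, A_gv = 4860, A_nv = 2×(405 − 3.5×35)×6 = 3390 mm²; tension across gage: (110 − 1×35)×6 = 450 mm². R_n = min(0.6×450×3390, 0.6×345×4860) + 1.0×450×450 = min(915.3, 1006) + 202.5 = 1117.8 kN. φR_n = 0.75 × 1117.8 = 838.4 kN.
Governing: min(1989.1, 1071.6, 534.7, 838.4) = 534.7 kN → gross-section yield.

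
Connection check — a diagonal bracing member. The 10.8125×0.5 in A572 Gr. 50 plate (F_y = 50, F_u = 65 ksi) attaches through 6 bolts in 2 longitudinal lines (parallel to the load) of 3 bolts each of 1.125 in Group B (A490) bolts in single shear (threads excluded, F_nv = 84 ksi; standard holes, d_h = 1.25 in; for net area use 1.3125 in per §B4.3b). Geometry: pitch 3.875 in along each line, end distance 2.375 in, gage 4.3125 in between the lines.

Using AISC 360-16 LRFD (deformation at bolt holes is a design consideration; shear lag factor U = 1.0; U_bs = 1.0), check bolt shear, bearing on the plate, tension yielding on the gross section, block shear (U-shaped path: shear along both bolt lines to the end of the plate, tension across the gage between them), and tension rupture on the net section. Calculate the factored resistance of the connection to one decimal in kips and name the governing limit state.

199.6 kips (net-section rupture governs)

Bolt shear: A_b = π(1.125)²/4 = 0.99402 in². φR_n = 0.75 × 84 × 0.99402 × 6 × 1 = 375.7 kips.
Bearing (0.5 in plate, F_u = 65 ksi): end bolts L_c = 2.375 − 1.25/2 = 1.75, R_n = min(1.2×1.75×0.5×65, 2.4×1.125×0.5×65) = 68.25 kips/bolt; interior L_c = 3.875 − 1.25 = 2.625, R_n = 87.75 kips/bolt. φR_n = 0.75 × (2×68.25 + 4×87.75) = 365.6 kips.
Tension yield (gross): A_g = 10.8125×0.5 = 5.4063 in². φR_n = 0.90 × 50 × 5.4063 = 243.3 kips.
Block shear: shear path 2×[2.375+2×3.875] = 2×10.125 in, A_gv = 10.125, A_nv = 2×(10.125 − 2.5×1.3125)×0.5 = 6.8438 in²; tension across gage: (4.3125 − 1×1.3125)×0.5 = 1.5 in². R_n = min(0.6×65×6.8438, 0.6×50×10.125) + 1.0×65×1.5 = min(266.91, 303.75) + 97.5 = 364.41 kips. φR_n = 0.75 × 364.41 = 273.3 kips.
Tension rupture (net): A_n = (10.8125 − 2×1.3125)×0.5 = 4.0938 in² (U = 1.0, A_e = A_n). φR_n = 0.75 × 65 × 4.0938 = 199.6 kips.
Governing: min(375.7, 365.6, 243.3, 273.3, 199.6) = 199.6 kips → net-section rupture.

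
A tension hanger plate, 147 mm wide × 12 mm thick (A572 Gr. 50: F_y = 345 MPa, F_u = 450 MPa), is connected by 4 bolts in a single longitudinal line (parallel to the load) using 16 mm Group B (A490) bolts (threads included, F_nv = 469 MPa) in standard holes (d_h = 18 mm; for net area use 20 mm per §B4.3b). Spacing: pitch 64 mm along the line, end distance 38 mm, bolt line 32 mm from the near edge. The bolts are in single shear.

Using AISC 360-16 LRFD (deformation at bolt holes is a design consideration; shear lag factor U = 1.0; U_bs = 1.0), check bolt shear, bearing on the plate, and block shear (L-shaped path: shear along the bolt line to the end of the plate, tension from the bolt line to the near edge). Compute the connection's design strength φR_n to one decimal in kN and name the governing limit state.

282.9 kN (bolt shear governs)

Bolt shear: A_b = π(16)²/4 = 201.06 mm². φR_n = 0.75 × 469 × 201.06 × 4 × 1 = 282.9 kN.
Bearing (12 mm plate, F_u = 450 MPa): end bolts L_c = 38 − 18/2 = 29, R_n = min(1.2×29×12×450, 2.4×16×12×450) = 187.92 kN/bolt; interior L_c = 64 − 18 = 46, R_n = 207.36 kN/bolt. φR_n = 0.75 × (1×187.92 + 3×207.36) = 607.5 kN.
Block shear: shear path 1×[38+3×64] = 1×230 mm, A_gv = 2760, A_nv = 1×(230 − 3.5×20)×12 = 1920 mm²; tension to near edge: (32 − 0.5×20)×12 = 264 mm². R_n = min(0.6×450×1920, 0.6×345×2760) + 1.0×450×264 = min(518.4, 571.32) + 118.8 = 637.2 kN. φR_n = 0.75 × 637.2 = 477.9 kN.
Governing: min(282.9, 607.5, 477.9) = 282.9 kN → bolt shear.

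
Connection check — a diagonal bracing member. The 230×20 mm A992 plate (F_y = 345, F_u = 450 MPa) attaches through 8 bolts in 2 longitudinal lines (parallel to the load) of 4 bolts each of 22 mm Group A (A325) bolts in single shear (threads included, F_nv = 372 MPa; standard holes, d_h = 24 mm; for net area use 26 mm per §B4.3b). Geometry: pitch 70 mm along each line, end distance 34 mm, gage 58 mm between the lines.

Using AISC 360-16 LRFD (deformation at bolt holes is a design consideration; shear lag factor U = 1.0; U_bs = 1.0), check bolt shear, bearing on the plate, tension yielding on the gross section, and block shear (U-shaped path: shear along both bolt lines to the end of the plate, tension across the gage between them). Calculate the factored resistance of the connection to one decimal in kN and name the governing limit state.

848.5 kN (bolt shear governs)

Bolt shear: A_b = π(22)²/4 = 380.13 mm². φR_n = 0.75 × 372 × 380.13 × 8 × 1 = 848.5 kN.
Bearing (20 mm plate, F_u = 450 MPa): end bolts L_c = 34 − 24/2 = 22, R_n = min(1.2×22×20×450, 2.4×22×20×450) = 237.6 kN/bolt; interior L_c = 70 − 24 = 46, R_n = 475.2 kN/bolt. φR_n = 0.75 × (2×237.6 + 6×475.2) = 2494.8 kN.
Tension yield (gross): A_g = 230×20 = 4600 mm². φR_n = 0.90 × 345 × 4600 = 1428.3 kN.
Block shear: shear path 2×[34+3×70] = 2×244 mm, A_gv = 9760, A_nv = 2×(244 − 3.5×26)×20 = 6120 mm²; tension across gage: (58 − 1×26)×20 = 640 mm². R_n = min(0.6×450×6120, 0.6×345×9760) + 1.0×450×640 = min(1652.4, 2020.3) + 288 = 1940.4 kN. φR_n = 0.75 × 1940.4 = 1455.3 kN.
Governing: min(848.5, 2494.8, 1428.3, 1455.3) = 848.5 kN → bolt shear.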